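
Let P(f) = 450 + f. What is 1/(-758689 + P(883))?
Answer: -1/757356 ≈ -1.3204e-6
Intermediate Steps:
1/(-758689 + P(883)) = 1/(-758689 + (450 + 883)) = 1/(-758689 + 1333) = 1/(-757356) = -1/757356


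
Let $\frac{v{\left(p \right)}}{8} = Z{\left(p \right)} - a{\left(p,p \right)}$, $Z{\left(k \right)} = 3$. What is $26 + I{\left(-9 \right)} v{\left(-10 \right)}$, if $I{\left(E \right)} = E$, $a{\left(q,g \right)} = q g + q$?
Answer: $6290$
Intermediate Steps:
$a{\left(q,g \right)} = q + g q$ ($a{\left(q,g \right)} = g q + q = q + g q$)
$v{\left(p \right)} = 24 - 8 p \left(1 + p\right)$ ($v{\left(p \right)} = 8 \left(3 - p \left(1 + p\right)\right) = 24 - 8 p \left(1 + p\right)$)
$26 + I{\left(-9 \right)} v{\left(-10 \right)} = 26 - 9 \left(24 - - 80 \left(1 - 10\right)\right) = 26 - 9 \left(24 - \left(-80\right) \left(-9\right)\right) = 26 - 9 \left(24 - 720\right) = 26 - -6264 = 26 + 6264 = 6290$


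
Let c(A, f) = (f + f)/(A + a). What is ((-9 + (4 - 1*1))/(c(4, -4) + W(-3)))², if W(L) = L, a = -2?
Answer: 36/49 ≈ 0.73469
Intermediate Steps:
c(A, f) = 2*f/(-2 + A) (c(A, f) = (f + f)/(A - 2) = (2*f)/(-2 + A) = 2*f/(-2 + A))
((-9 + (4 - 1*1))/(c(4, -4) + W(-3)))² = ((-9 + (4 - 1*1))/(2*(-4)/(-2 + 4) - 3))² = ((-9 + (4 - 1))/(2*(-4)/2 - 3))² = ((-9 + 3)/(2*(-4)*(½) - 3))² = (-6/(-4 - 3))² = (-6/(-7))² = (-6*(-⅐))² = (6/7)² = 36/49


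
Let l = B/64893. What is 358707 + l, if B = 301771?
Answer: 23277875122/64893 ≈ 3.5871e+5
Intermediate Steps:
l = 301771/64893 ≈ 4.6503
358707 + l = 358707 + 301771/64893 = 23277875122/64893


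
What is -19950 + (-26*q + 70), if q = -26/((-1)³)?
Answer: -20556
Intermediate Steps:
q = 26 (q = -26/(-1) = -26*(-1) = 26)
-19950 + (-26*q + 70) = -19950 + (-26*26 + 70) = -19950 + (-676 + 70) = -19950 - 606 = -20556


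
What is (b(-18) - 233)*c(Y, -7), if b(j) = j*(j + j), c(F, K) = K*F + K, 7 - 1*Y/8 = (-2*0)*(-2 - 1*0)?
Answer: -165585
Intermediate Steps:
Y = 56 (Y = 56 - 8*(-2*0)*(-2 - 1*0) = 56 - 0*(-2 + 0) = 56 - 0*(-2) = 56 - 8*0 = 56 + 0 = 56)
c(F, K) = K + F*K (c(F, K) = F*K + K = K + F*K)
b(j) = 2*j² (b(j) = j*(2*j) = 2*j²)
(b(-18) - 233)*c(Y, -7) = (2*(-18)² - 233)*(-7*(1 + 56)) = (2*324 - 233)*(-7*57) = (648 - 233)*(-399) = 415*(-399) = -165585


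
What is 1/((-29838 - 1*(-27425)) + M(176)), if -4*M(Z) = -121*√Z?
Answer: -2413/5661518 - 121*√11/5661518 ≈ -0.00049710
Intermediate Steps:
M(Z) = 121*√Z/4 (M(Z) = -(-121)*√Z/4 = 121*√Z/4)
1/((-29838 - 1*(-27425)) + M(176)) = 1/((-29838 - 1*(-27425)) + 121*√176/4) = 1/((-29838 + 27425) + 121*(4*√11)/4) = 1/(-2413 + 121*√11)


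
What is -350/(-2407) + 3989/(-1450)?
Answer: -313587/120350 ≈ -2.6056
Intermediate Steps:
-350/(-2407) + 3989/(-1450) = -350*(-1/2407) + 3989*(-1/1450) = 350/2407 - 3989/1450 = -313587/120350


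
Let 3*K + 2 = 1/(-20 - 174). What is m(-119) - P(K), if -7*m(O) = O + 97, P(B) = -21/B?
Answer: -76996/2723 ≈ -28.276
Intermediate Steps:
K = -389/582 (K = -2/3 + 1/(3*(-20 - 174)) = -2/3 + (1/3)/(-194) = -2/3 + (1/3)*(-1/194) = -2/3 - 1/582 = -389/582 ≈ -0.66838)
m(O) = -97/7 - O/7 (m(O) = -(O + 97)/7 = -(97 + O)/7 = -97/7 - O/7)
m(-119) - P(K) = (-97/7 - 1/7*(-119)) - (-21)/(-389/582) = (-97/7 + 17) - (-21)*(-582)/389 = 22/7 - 1*12222/389 = 22/7 - 12222/389 = -76996/2723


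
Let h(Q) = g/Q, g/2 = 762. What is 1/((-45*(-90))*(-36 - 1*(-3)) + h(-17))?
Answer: -17/2273574 ≈ -7.4772e-6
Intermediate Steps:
g = 1524 (g = 2*762 = 1524)
h(Q) = 1524/Q
1/((-45*(-90))*(-36 - 1*(-3)) + h(-17)) = 1/((-45*(-90))*(-36 - 1*(-3)) + 1524/(-17)) = 1/(4050*(-36 + 3) + 1524*(-1/17)) = 1/(4050*(-33) - 1524/17) = 1/(-133650 - 1524/17) = 1/(-2273574/17) = -17/2273574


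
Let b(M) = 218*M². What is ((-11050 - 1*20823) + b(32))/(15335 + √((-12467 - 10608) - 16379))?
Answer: 2934490265/235201679 - 191359*I*√39454/235201679 ≈ 12.476 - 0.1616*I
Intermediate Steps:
((-11050 - 1*20823) + b(32))/(15335 + √((-12467 - 10608) - 16379)) = ((-11050 - 1*20823) + 218*32²)/(15335 + √((-12467 - 10608) - 16379)) = ((-11050 - 20823) + 218*1024)/(15335 + √(-23075 - 16379)) = (-31873 + 223232)/(15335 + √(-39454)) = 191359/(15335 + I*√39454)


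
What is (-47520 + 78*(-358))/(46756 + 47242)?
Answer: -37722/46999 ≈ -0.80261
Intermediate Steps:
(-47520 + 78*(-358))/(46756 + 47242) = (-47520 - 27924)/93998 = -75444*1/93998 = -37722/46999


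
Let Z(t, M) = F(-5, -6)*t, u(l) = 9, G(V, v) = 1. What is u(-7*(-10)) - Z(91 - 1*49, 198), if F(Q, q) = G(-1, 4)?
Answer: -33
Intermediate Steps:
F(Q, q) = 1
Z(t, M) = t (Z(t, M) = 1*t = t)
u(-7*(-10)) - Z(91 - 1*49, 198) = 9 - (91 - 1*49) = 9 - (91 - 49) = 9 - 1*42 = 9 - 42 = -33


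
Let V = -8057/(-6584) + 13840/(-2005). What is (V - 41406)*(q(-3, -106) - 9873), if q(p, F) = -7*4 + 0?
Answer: 1082520412806459/2640184 ≈ 4.1002e+8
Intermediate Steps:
q(p, F) = -28 (q(p, F) = -28 + 0 = -28)
V = -14993655/2640184 (V = -8057*(-1/6584) + 13840*(-1/2005) = 8057/6584 - 2768/401 = -14993655/2640184 ≈ -5.6790)
(V - 41406)*(q(-3, -106) - 9873) = (-14993655/2640184 - 41406)*(-28 - 9873) = -109334452359/2640184*(-9901) = 1082520412806459/2640184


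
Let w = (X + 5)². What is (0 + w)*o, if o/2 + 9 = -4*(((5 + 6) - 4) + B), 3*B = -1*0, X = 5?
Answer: -7400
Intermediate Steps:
w = 100 (w = (5 + 5)² = 10² = 100)
B = 0 (B = (-1*0)/3 = (⅓)*0 = 0)
o = -74 (o = -18 + 2*(-4*(((5 + 6) - 4) + 0)) = -18 + 2*(-4*((11 - 4) + 0)) = -18 + 2*(-4*(7 + 0)) = -18 + 2*(-4*7) = -18 + 2*(-28) = -18 - 56 = -74)
(0 + w)*o = (0 + 100)*(-74) = 100*(-74) = -7400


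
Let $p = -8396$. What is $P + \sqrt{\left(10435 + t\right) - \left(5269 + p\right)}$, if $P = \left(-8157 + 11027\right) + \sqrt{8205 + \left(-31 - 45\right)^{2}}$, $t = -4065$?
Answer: $2870 + \sqrt{9497} + \sqrt{13981} \approx 3085.7$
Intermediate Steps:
$P = 2870 + \sqrt{13981}$ ($P = 2870 + \sqrt{8205 + \left(-76\right)^{2}} = 2870 + \sqrt{8205 + 5776} = 2870 + \sqrt{13981} \approx 2988.2$)
$P + \sqrt{\left(10435 + t\right) - \left(5269 + p\right)} = \left(2870 + \sqrt{13981}\right) + \sqrt{\left(10435 - 4065\right) - -3127} = \left(2870 + \sqrt{13981}\right) + \sqrt{6370 + \left(-5269 + 8396\right)} = \left(2870 + \sqrt{13981}\right) + \sqrt{6370 + 3127} = \left(2870 + \sqrt{13981}\right) + \sqrt{9497} = 2870 + \sqrt{9497} + \sqrt{13981}$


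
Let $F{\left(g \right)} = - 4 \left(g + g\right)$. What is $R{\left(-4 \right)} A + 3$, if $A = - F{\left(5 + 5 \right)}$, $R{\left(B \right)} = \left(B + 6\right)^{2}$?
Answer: $323$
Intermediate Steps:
$R{\left(B \right)} = \left(6 + B\right)^{2}$
$F{\left(g \right)} = - 8 g$ ($F{\left(g \right)} = - 4 \cdot 2 g = - 8 g$)
$A = 80$ ($A = - \left(-8\right) \left(5 + 5\right) = - \left(-8\right) 10 = \left(-1\right) \left(-80\right) = 80$)
$R{\left(-4 \right)} A + 3 = \left(6 - 4\right)^{2} \cdot 80 + 3 = 2^{2} \cdot 80 + 3 = 4 \cdot 80 + 3 = 320 + 3 = 323$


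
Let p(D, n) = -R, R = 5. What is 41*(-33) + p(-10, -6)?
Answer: -1358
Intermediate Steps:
p(D, n) = -5 (p(D, n) = -1*5 = -5)
41*(-33) + p(-10, -6) = 41*(-33) - 5 = -1353 - 5 = -1358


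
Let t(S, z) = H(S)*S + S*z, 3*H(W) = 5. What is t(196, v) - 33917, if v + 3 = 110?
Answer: -37855/3 ≈ -12618.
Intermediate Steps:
v = 107 (v = -3 + 110 = 107)
H(W) = 5/3 (H(W) = (1/3)*5 = 5/3)
t(S, z) = 5*S/3 + S*z
t(196, v) - 33917 = (1/3)*196*(5 + 3*107) - 33917 = (1/3)*196*(5 + 321) - 33917 = (1/3)*196*326 - 33917 = 63896/3 - 33917 = -37855/3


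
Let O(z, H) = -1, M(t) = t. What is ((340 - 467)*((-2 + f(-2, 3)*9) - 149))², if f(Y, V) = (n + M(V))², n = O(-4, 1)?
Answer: 213306025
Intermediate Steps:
n = -1
f(Y, V) = (-1 + V)²
((340 - 467)*((-2 + f(-2, 3)*9) - 149))² = ((340 - 467)*((-2 + (-1 + 3)²*9) - 149))² = (-127*((-2 + 2²*9) - 149))² = (-127*((-2 + 4*9) - 149))² = (-127*((-2 + 36) - 149))² = (-127*(34 - 149))² = (-127*(-115))² = 14605² = 213306025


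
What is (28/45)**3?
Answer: 21952/91125 ≈ 0.24090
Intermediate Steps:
(28/45)**3 = 21952/91125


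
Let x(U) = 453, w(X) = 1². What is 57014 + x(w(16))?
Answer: 57467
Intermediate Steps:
w(X) = 1
57014 + x(w(16)) = 57014 + 453 = 57467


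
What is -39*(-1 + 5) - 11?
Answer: -167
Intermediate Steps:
-39*(-1 + 5) - 11 = -39*4 - 11 = -156 - 11 = -167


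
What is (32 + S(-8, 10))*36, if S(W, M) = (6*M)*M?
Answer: 22752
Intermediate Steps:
S(W, M) = 6*M**2
(32 + S(-8, 10))*36 = (32 + 6*10**2)*36 = (32 + 6*100)*36 = (32 + 600)*36 = 632*36 = 22752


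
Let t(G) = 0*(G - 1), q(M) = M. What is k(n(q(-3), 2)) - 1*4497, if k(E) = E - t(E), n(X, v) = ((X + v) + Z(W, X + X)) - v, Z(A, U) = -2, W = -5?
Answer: -4502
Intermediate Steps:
t(G) = 0 (t(G) = 0*(-1 + G) = 0)
n(X, v) = -2 + X (n(X, v) = ((X + v) - 2) - v = (-2 + X + v) - v = -2 + X)
k(E) = E (k(E) = E - 1*0 = E + 0 = E)
k(n(q(-3), 2)) - 1*4497 = (-2 - 3) - 1*4497 = -5 - 4497 = -4502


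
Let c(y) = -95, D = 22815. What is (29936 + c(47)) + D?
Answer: 52656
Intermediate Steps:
(29936 + c(47)) + D = (29936 - 95) + 22815 = 29841 + 22815 = 52656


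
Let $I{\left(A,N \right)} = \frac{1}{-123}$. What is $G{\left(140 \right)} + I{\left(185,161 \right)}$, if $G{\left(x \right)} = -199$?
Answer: $- \frac{24478}{123} \approx -199.01$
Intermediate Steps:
$I{\left(A,N \right)} = - \frac{1}{123}$
$G{\left(140 \right)} + I{\left(185,161 \right)} = -199 - \frac{1}{123} = - \frac{24478}{123}$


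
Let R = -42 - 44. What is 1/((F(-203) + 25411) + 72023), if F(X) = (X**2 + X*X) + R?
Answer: 1/179766 ≈ 5.5628e-6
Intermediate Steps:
R = -86
F(X) = -86 + 2*X**2 (F(X) = (X**2 + X*X) - 86 = (X**2 + X**2) - 86 = 2*X**2 - 86 = -86 + 2*X**2)
1/((F(-203) + 25411) + 72023) = 1/(((-86 + 2*(-203)**2) + 25411) + 72023) = 1/(((-86 + 2*41209) + 25411) + 72023) = 1/(((-86 + 82418) + 25411) + 72023) = 1/((82332 + 25411) + 72023) = 1/(107743 + 72023) = 1/179766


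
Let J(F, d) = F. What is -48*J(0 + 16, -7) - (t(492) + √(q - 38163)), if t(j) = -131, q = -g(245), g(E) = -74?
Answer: -637 - I*√38089 ≈ -637.0 - 195.16*I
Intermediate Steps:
q = 74 (q = -1*(-74) = 74)
-48*J(0 + 16, -7) - (t(492) + √(q - 38163)) = -48*(0 + 16) - (-131 + √(74 - 38163)) = -48*16 - (-131 + √(-38089)) = -768 - (-131 + I*√38089) = -768 + (131 - I*√38089) = -637 - I*√38089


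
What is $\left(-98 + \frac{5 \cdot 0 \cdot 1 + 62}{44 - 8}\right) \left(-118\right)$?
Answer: $\frac{102247}{9} \approx 11361.0$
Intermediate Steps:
$\left(-98 + \frac{5 \cdot 0 \cdot 1 + 62}{44 - 8}\right) \left(-118\right) = \left(-98 + \frac{0 \cdot 1 + 62}{36}\right) \left(-118\right) = \left(-98 + \left(0 + 62\right) \frac{1}{36}\right) \left(-118\right) = \left(-98 + 62 \cdot \frac{1}{36}\right) \left(-118\right) = \left(-98 + \frac{31}{18}\right) \left(-118\right) = \left(- \frac{1733}{18}\right) \left(-118\right) = \frac{102247}{9}$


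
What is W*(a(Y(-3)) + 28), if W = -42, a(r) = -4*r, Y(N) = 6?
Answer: -168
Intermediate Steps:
W*(a(Y(-3)) + 28) = -42*(-4*6 + 28) = -42*(-24 + 28) = -42*4 = -168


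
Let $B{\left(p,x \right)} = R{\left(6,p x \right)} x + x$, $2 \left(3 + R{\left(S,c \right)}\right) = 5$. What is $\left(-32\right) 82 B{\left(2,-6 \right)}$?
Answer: $7872$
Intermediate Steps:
$R{\left(S,c \right)} = - \frac{1}{2}$ ($R{\left(S,c \right)} = -3 + \frac{1}{2} \cdot 5 = -3 + \frac{5}{2} = - \frac{1}{2}$)
$B{\left(p,x \right)} = \frac{x}{2}$ ($B{\left(p,x \right)} = - \frac{x}{2} + x = \frac{x}{2}$)
$\left(-32\right) 82 B{\left(2,-6 \right)} = \left(-32\right) 82 \cdot \frac{1}{2} \left(-6\right) = \left(-2624\right) \left(-3\right) = 7872$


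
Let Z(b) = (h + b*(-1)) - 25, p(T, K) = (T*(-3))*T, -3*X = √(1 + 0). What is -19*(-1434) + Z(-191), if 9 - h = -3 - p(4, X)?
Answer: 27376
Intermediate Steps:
X = -⅓ (X = -√(1 + 0)/3 = -√1/3 = -⅓*1 = -⅓ ≈ -0.33333)
p(T, K) = -3*T² (p(T, K) = (-3*T)*T = -3*T²)
h = -36 (h = 9 - (-3 - (-3)*4²) = 9 - (-3 - (-3)*16) = 9 - (-3 - 1*(-48)) = 9 - (-3 + 48) = 9 - 1*45 = 9 - 45 = -36)
Z(b) = -61 - b (Z(b) = (-36 + b*(-1)) - 25 = (-36 - b) - 25 = -61 - b)
-19*(-1434) + Z(-191) = -19*(-1434) + (-61 - 1*(-191)) = 27246 + (-61 + 191) = 27246 + 130 = 27376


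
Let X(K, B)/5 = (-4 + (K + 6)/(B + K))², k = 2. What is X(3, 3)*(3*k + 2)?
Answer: 250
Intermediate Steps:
X(K, B) = 5*(-4 + (6 + K)/(B + K))² (X(K, B) = 5*(-4 + (K + 6)/(B + K))² = 5*(-4 + (6 + K)/(B + K))²)
X(3, 3)*(3*k + 2) = (5*(-6 + 3*3 + 4*3)²/(3 + 3)²)*(3*2 + 2) = (5*(-6 + 9 + 12)²/6²)*(6 + 2) = (5*(1/36)*15²)*8 = (5*(1/36)*225)*8 = (125/4)*8 = 250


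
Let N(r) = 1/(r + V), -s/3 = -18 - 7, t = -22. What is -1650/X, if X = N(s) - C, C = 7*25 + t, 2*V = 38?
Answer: 155100/14381 ≈ 10.785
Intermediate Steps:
V = 19 (V = (½)*38 = 19)
s = 75 (s = -3*(-18 - 7) = -3*(-25) = 75)
N(r) = 1/(19 + r) (N(r) = 1/(r + 19) = 1/(19 + r))
C = 153 (C = 7*25 - 22 = 175 - 22 = 153)
X = -14381/94 (X = 1/(19 + 75) - 1*153 = 1/94 - 153 = -14381/94 ≈ -152.99)
-1650/X = -1650/(-14381/94) = -1650*(-94/14381) = 155100/14381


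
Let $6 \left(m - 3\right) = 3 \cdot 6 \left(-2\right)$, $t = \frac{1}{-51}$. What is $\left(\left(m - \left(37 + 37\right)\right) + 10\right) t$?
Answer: $\frac{67}{51} \approx 1.3137$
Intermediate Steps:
$t = - \frac{1}{51} \approx -0.019608$
$m = -3$ ($m = 3 + \frac{3 \cdot 6 \left(-2\right)}{6} = 3 + \frac{18 \left(-2\right)}{6} = 3 + \frac{1}{6} \left(-36\right) = 3 - 6 = -3$)
$\left(\left(m - \left(37 + 37\right)\right) + 10\right) t = \left(\left(-3 - \left(37 + 37\right)\right) + 10\right) \left(- \frac{1}{51}\right) = \left(\left(-3 - 74\right) + 10\right) \left(- \frac{1}{51}\right) = \left(-77 + 10\right) \left(- \frac{1}{51}\right) = \left(-67\right) \left(- \frac{1}{51}\right) = \frac{67}{51}$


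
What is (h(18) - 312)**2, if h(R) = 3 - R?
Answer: 106929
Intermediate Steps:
(h(18) - 312)**2 = ((3 - 1*18) - 312)**2 = ((3 - 18) - 312)**2 = (-15 - 312)**2 = (-327)**2 = 106929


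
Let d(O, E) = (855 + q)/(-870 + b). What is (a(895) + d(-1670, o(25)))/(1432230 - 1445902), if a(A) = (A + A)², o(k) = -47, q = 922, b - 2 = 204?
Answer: -2127520623/9078208 ≈ -234.35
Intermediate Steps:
b = 206 (b = 2 + 204 = 206)
a(A) = 4*A² (a(A) = (2*A)² = 4*A²)
d(O, E) = -1777/664 (d(O, E) = (855 + 922)/(-870 + 206) = 1777/(-664) = 1777*(-1/664) = -1777/664)
(a(895) + d(-1670, o(25)))/(1432230 - 1445902) = (4*895² - 1777/664)/(1432230 - 1445902) = (4*801025 - 1777/664)/(-13672) = (3204100 - 1777/664)*(-1/13672) = (2127520623/664)*(-1/13672) = -2127520623/9078208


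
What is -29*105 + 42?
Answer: -3003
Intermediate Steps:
-29*105 + 42 = -3045 + 42 = -3003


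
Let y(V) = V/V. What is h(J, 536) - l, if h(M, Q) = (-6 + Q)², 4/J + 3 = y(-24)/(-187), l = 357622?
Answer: -76722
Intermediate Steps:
y(V) = 1
J = -374/281 (J = 4/(-3 + 1/(-187)) = 4/(-3 + 1*(-1/187)) = 4/(-3 - 1/187) = 4/(-562/187) = 4*(-187/562) = -374/281 ≈ -1.3310)
h(J, 536) - l = (-6 + 536)² - 1*357622 = 530² - 357622 = 280900 - 357622 = -76722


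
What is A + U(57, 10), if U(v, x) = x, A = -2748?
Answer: -2738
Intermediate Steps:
A + U(57, 10) = -2748 + 10 = -2738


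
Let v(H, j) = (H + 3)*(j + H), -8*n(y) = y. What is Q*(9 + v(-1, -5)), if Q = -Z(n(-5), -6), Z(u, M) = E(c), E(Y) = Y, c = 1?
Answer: 3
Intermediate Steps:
n(y) = -y/8
Z(u, M) = 1
v(H, j) = (3 + H)*(H + j)
Q = -1 (Q = -1*1 = -1)
Q*(9 + v(-1, -5)) = -(9 + ((-1)² + 3*(-1) + 3*(-5) - 1*(-5))) = -(9 + (1 - 3 - 15 + 5)) = -(9 - 12) = -1*(-3) = 3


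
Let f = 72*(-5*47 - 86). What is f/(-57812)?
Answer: 5778/14453 ≈ 0.39978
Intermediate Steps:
f = -23112 (f = 72*(-235 - 86) = 72*(-321) = -23112)
f/(-57812) = -23112/(-57812) = -23112*(-1/57812) = 5778/14453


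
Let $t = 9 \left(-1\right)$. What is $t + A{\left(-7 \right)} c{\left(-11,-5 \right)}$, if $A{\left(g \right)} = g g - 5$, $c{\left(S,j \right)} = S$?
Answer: $-493$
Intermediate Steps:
$A{\left(g \right)} = -5 + g^{2}$ ($A{\left(g \right)} = g^{2} - 5 = -5 + g^{2}$)
$t = -9$
$t + A{\left(-7 \right)} c{\left(-11,-5 \right)} = -9 + \left(-5 + \left(-7\right)^{2}\right) \left(-11\right) = -9 + \left(-5 + 49\right) \left(-11\right) = -9 + 44 \left(-11\right) = -9 - 484 = -493$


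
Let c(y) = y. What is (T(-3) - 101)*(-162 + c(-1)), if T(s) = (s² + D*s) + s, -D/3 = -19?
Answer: 43358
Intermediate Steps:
D = 57 (D = -3*(-19) = 57)
T(s) = s² + 58*s (T(s) = (s² + 57*s) + s = s² + 58*s)
(T(-3) - 101)*(-162 + c(-1)) = (-3*(58 - 3) - 101)*(-162 - 1) = (-3*55 - 101)*(-163) = (-165 - 101)*(-163) = -266*(-163) = 43358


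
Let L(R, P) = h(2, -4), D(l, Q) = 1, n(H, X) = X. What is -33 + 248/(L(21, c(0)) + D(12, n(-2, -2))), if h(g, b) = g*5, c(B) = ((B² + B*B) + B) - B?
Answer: -115/11 ≈ -10.455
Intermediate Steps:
c(B) = 2*B² (c(B) = ((B² + B²) + B) - B = (2*B² + B) - B = (B + 2*B²) - B = 2*B²)
h(g, b) = 5*g
L(R, P) = 10 (L(R, P) = 5*2 = 10)
-33 + 248/(L(21, c(0)) + D(12, n(-2, -2))) = -33 + 248/(10 + 1) = -33 + 248/11 = -115/11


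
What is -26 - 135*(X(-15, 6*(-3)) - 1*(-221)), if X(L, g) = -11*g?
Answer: -56591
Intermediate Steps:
-26 - 135*(X(-15, 6*(-3)) - 1*(-221)) = -26 - 135*(-66*(-3) - 1*(-221)) = -26 - 135*(-11*(-18) + 221) = -26 - 135*(198 + 221) = -26 - 135*419 = -26 - 56565 = -56591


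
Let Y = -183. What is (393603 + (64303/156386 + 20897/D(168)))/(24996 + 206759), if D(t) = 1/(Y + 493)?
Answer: 1074633518081/36243237430 ≈ 29.651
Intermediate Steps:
D(t) = 1/310 (D(t) = 1/(-183 + 493) = 1/310)
(393603 + (64303/156386 + 20897/D(168)))/(24996 + 206759) = (393603 + (64303/156386 + 20897/(1/310)))/(24996 + 206759) = (393603 + (64303*(1/156386) + 20897*310))/231755 = (393603 + (64303/156386 + 6478070))*(1/231755) = (393603 + 1013079519323/156386)*(1/231755) = (1074633518081/156386)*(1/231755) = 1074633518081/36243237430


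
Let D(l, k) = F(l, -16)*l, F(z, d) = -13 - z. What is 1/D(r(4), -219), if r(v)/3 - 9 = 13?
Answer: -1/5214 ≈ -0.00019179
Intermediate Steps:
r(v) = 66 (r(v) = 27 + 3*13 = 27 + 39 = 66)
D(l, k) = l*(-13 - l) (D(l, k) = (-13 - l)*l = l*(-13 - l))
1/D(r(4), -219) = 1/(-1*66*(13 + 66)) = 1/(-1*66*79) = 1/(-5214) = -1/5214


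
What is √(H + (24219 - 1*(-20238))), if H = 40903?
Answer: 4*√5335 ≈ 292.16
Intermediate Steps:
√(H + (24219 - 1*(-20238))) = √(40903 + (24219 - 1*(-20238))) = √(40903 + (24219 + 20238)) = √(40903 + 44457) = √85360 = 4*√5335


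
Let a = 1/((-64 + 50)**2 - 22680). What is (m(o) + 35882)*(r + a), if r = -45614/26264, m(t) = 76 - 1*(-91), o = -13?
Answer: -330109525005/5272498 ≈ -62610.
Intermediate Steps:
m(t) = 167 (m(t) = 76 + 91 = 167)
a = -1/22484 (a = 1/((-14)**2 - 22680) = 1/(196 - 22680) = 1/(-22484) = -1/22484 ≈ -4.4476e-5)
r = -22807/13132 (r = -45614*1/26264 = -22807/13132 ≈ -1.7367)
(m(o) + 35882)*(r + a) = (167 + 35882)*(-22807/13132 - 1/22484) = 36049*(-9157245/5272498) = -330109525005/5272498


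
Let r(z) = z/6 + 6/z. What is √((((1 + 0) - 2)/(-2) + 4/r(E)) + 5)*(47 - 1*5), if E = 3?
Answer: 21*√710/5 ≈ 111.91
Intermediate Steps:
r(z) = 6/z + z/6 (r(z) = z*(⅙) + 6/z = z/6 + 6/z = 6/z + z/6)
√((((1 + 0) - 2)/(-2) + 4/r(E)) + 5)*(47 - 1*5) = √((((1 + 0) - 2)/(-2) + 4/(6/3 + (⅙)*3)) + 5)*(47 - 1*5) = √(((1 - 2)*(-½) + 4/(6*(⅓) + ½)) + 5)*(47 - 5) = √((-1*(-½) + 4/(2 + ½)) + 5)*42 = √((½ + 4/(5/2)) + 5)*42 = √((½ + 4*(⅖)) + 5)*42 = √((½ + 8/5) + 5)*42 = √(21/10 + 5)*42 = √(71/10)*42 = (√710/10)*42 = 21*√710/5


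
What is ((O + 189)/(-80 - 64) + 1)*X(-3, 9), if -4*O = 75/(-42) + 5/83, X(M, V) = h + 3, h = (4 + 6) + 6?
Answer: -4012135/669312 ≈ -5.9944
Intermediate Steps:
h = 16 (h = 10 + 6 = 16)
X(M, V) = 19 (X(M, V) = 16 + 3 = 19)
O = 2005/4648 (O = -(75/(-42) + 5/83)/4 = -(75*(-1/42) + 5*(1/83))/4 = -(-25/14 + 5/83)/4 = -1/4*(-2005/1162) = 2005/4648 ≈ 0.43137)
((O + 189)/(-80 - 64) + 1)*X(-3, 9) = ((2005/4648 + 189)/(-80 - 64) + 1)*19 = ((880477/4648)/(-144) + 1)*19 = ((880477/4648)*(-1/144) + 1)*19 = (-880477/669312 + 1)*19 = -211165/669312*19 = -4012135/669312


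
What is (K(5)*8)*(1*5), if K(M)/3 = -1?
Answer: -120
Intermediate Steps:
K(M) = -3 (K(M) = 3*(-1) = -3)
(K(5)*8)*(1*5) = (-3*8)*(1*5) = -24*5 = -120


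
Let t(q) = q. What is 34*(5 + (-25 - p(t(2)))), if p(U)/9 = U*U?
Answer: -1904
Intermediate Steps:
p(U) = 9*U² (p(U) = 9*(U*U) = 9*U²)
34*(5 + (-25 - p(t(2)))) = 34*(5 + (-25 - 9*2²)) = 34*(5 + (-25 - 9*4)) = 34*(5 + (-25 - 1*36)) = 34*(5 + (-25 - 36)) = 34*(5 - 61) = 34*(-56) = -1904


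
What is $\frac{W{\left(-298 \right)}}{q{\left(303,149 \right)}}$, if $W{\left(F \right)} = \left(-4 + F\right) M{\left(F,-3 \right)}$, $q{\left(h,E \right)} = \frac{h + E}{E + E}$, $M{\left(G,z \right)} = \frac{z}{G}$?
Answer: $- \frac{453}{226} \approx -2.0044$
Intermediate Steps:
$q{\left(h,E \right)} = \frac{E + h}{2 E}$
$W{\left(F \right)} = - \frac{3 \left(-4 + F\right)}{F}$ ($W{\left(F \right)} = \left(-4 + F\right) \left(- \frac{3}{F}\right) = - \frac{3 \left(-4 + F\right)}{F}$)
$\frac{W{\left(-298 \right)}}{q{\left(303,149 \right)}} = \frac{-3 + \frac{12}{-298}}{\frac{1}{2} \cdot \frac{1}{149} \left(149 + 303\right)} = \frac{-3 + 12 \left(- \frac{1}{298}\right)}{\frac{1}{2} \cdot \frac{1}{149} \cdot 452} = \frac{-3 - \frac{6}{149}}{\frac{226}{149}} = \left(- \frac{453}{149}\right) \frac{149}{226} = - \frac{453}{226}$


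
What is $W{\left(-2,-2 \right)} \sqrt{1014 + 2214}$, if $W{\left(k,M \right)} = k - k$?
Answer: $0$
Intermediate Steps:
$W{\left(k,M \right)} = 0$
$W{\left(-2,-2 \right)} \sqrt{1014 + 2214} = 0 \sqrt{1014 + 2214} = 0 \sqrt{3228} = 0 \cdot 2 \sqrt{807} = 0$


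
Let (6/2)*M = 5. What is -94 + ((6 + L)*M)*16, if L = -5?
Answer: -202/3 ≈ -67.333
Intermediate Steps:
M = 5/3 (M = (⅓)*5 = 5/3 ≈ 1.6667)
-94 + ((6 + L)*M)*16 = -94 + ((6 - 5)*(5/3))*16 = -94 + (1*(5/3))*16 = -94 + (5/3)*16 = -94 + 80/3 = -202/3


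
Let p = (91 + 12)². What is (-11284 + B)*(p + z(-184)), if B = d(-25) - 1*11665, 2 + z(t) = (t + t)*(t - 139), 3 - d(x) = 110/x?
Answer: -14851359468/5 ≈ -2.9703e+9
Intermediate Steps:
d(x) = 3 - 110/x
z(t) = -2 + 2*t*(-139 + t) (z(t) = -2 + (t + t)*(t - 139) = -2 + (2*t)*(-139 + t) = -2 + 2*t*(-139 + t))
p = 10609 (p = 103² = 10609)
B = -58288/5 (B = (3 - 110/(-25)) - 1*11665 = (3 - 110*(-1/25)) - 11665 = (3 + 22/5) - 11665 = 37/5 - 11665 = -58288/5 ≈ -11658.)
(-11284 + B)*(p + z(-184)) = (-11284 - 58288/5)*(10609 + (-2 - 278*(-184) + 2*(-184)²)) = -114708*(10609 + (-2 + 51152 + 2*33856))/5 = -114708*(10609 + (-2 + 51152 + 67712))/5 = -114708*(10609 + 118862)/5 = -114708/5*129471 = -14851359468/5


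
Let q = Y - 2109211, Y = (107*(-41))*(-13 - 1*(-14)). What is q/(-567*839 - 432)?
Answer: 2113598/476145 ≈ 4.4390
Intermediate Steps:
Y = -4387 (Y = -4387*(-13 + 14) = -4387*1 = -4387)
q = -2113598 (q = -4387 - 2109211 = -2113598)
q/(-567*839 - 432) = -2113598/(-567*839 - 432) = -2113598/(-475713 - 432) = -2113598/(-476145) = -2113598*(-1/476145) = 2113598/476145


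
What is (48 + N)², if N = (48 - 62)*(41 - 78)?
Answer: 320356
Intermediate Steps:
N = 518 (N = -14*(-37) = 518)
(48 + N)² = (48 + 518)² = 566² = 320356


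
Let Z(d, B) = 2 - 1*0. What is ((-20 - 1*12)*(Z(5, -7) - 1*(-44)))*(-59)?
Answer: 86848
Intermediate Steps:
Z(d, B) = 2 (Z(d, B) = 2 + 0 = 2)
((-20 - 1*12)*(Z(5, -7) - 1*(-44)))*(-59) = ((-20 - 1*12)*(2 - 1*(-44)))*(-59) = ((-20 - 12)*(2 + 44))*(-59) = -32*46*(-59) = -1472*(-59) = 86848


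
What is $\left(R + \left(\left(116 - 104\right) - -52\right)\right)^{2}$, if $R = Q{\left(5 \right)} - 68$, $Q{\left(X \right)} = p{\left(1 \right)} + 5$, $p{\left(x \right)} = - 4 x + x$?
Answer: $4$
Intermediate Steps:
$p{\left(x \right)} = - 3 x$
$Q{\left(X \right)} = 2$ ($Q{\left(X \right)} = \left(-3\right) 1 + 5 = -3 + 5 = 2$)
$R = -66$ ($R = 2 - 68 = -66$)
$\left(R + \left(\left(116 - 104\right) - -52\right)\right)^{2} = \left(-66 + \left(\left(116 - 104\right) - -52\right)\right)^{2} = \left(-66 + \left(12 + \left(-19 + 71\right)\right)\right)^{2} = \left(-66 + \left(12 + 52\right)\right)^{2} = \left(-66 + 64\right)^{2} = \left(-2\right)^{2} = 4$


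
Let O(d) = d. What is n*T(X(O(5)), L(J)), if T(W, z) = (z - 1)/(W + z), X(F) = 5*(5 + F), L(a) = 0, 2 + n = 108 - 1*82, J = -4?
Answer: -12/25 ≈ -0.48000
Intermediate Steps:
n = 24 (n = -2 + (108 - 1*82) = -2 + (108 - 82) = -2 + 26 = 24)
X(F) = 25 + 5*F
T(W, z) = (-1 + z)/(W + z)
n*T(X(O(5)), L(J)) = 24*((-1 + 0)/((25 + 5*5) + 0)) = 24*(-1/((25 + 25) + 0)) = 24*(-1/(50 + 0)) = 24*(-1/50) = -12/25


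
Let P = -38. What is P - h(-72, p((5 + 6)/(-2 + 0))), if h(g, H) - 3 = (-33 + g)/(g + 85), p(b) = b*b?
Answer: -428/13 ≈ -32.923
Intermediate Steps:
p(b) = b²
h(g, H) = 3 + (-33 + g)/(85 + g) (h(g, H) = 3 + (-33 + g)/(g + 85) = 3 + (-33 + g)/(85 + g))
P - h(-72, p((5 + 6)/(-2 + 0))) = -38 - 2*(111 + 2*(-72))/(85 - 72) = -38 - 2*(111 - 144)/13 = -38 - 2*(-33)/13 = -38 - 1*(-66/13) = -38 + 66/13 = -428/13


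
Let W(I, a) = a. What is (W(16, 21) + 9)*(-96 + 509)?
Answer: 12390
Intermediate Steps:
(W(16, 21) + 9)*(-96 + 509) = (21 + 9)*(-96 + 509) = 30*413 = 12390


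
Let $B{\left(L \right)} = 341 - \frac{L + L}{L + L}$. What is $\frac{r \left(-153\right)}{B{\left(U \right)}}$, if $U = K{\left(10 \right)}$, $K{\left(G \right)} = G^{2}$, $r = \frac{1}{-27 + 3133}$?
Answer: $- \frac{9}{62120} \approx -0.00014488$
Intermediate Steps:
$r = \frac{1}{3106} \approx 0.00032196$
$U = 100$ ($U = 10^{2} = 100$)
$B{\left(L \right)} = 340$ ($B{\left(L \right)} = 341 - \frac{2 L}{2 L} = 341 - 2 L \frac{1}{2 L} = 341 - 1 = 340$)
$\frac{r \left(-153\right)}{B{\left(U \right)}} = \frac{\frac{1}{3106} \left(-153\right)}{340} = \left(- \frac{153}{3106}\right) \frac{1}{340} = - \frac{9}{62120}$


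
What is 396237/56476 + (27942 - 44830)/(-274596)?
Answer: 3919959355/553860132 ≈ 7.0775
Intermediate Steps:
396237/56476 + (27942 - 44830)/(-274596) = 396237*(1/56476) - 16888*(-1/274596) = 396237/56476 + 4222/68649 = 3919959355/553860132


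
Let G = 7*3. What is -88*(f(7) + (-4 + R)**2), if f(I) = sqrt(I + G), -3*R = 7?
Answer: -31768/9 - 176*sqrt(7) ≈ -3995.4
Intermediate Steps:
R = -7/3 (R = -1/3*7 = -7/3 ≈ -2.3333)
G = 21
f(I) = sqrt(21 + I) (f(I) = sqrt(I + 21) = sqrt(21 + I))
-88*(f(7) + (-4 + R)**2) = -88*(sqrt(21 + 7) + (-4 - 7/3)**2) = -88*(sqrt(28) + (-19/3)**2) = -88*(2*sqrt(7) + 361/9) = -88*(361/9 + 2*sqrt(7)) = -31768/9 - 176*sqrt(7)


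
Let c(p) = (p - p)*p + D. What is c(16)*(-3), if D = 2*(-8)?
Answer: 48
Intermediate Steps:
D = -16
c(p) = -16 (c(p) = (p - p)*p - 16 = 0*p - 16 = 0 - 16 = -16)
c(16)*(-3) = -16*(-3) = 48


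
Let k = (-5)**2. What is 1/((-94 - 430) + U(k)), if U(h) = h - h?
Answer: -1/524 ≈ -0.0019084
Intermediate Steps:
k = 25
U(h) = 0
1/((-94 - 430) + U(k)) = 1/((-94 - 430) + 0) = 1/(-524 + 0) = 1/(-524) = -1/524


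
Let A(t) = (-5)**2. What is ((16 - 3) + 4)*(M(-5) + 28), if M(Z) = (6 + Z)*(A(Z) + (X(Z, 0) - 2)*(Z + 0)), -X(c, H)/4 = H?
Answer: 1071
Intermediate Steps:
X(c, H) = -4*H
A(t) = 25
M(Z) = (6 + Z)*(25 - 2*Z) (M(Z) = (6 + Z)*(25 + (-4*0 - 2)*(Z + 0)) = (6 + Z)*(25 + (0 - 2)*Z) = (6 + Z)*(25 - 2*Z))
((16 - 3) + 4)*(M(-5) + 28) = ((16 - 3) + 4)*((150 - 2*(-5)**2 + 13*(-5)) + 28) = (13 + 4)*((150 - 2*25 - 65) + 28) = 17*((150 - 50 - 65) + 28) = 17*(35 + 28) = 17*63 = 1071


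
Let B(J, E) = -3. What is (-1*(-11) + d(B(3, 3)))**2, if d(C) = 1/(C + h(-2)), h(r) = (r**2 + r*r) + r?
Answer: 1156/9 ≈ 128.44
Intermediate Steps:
h(r) = r + 2*r**2 (h(r) = (r**2 + r**2) + r = 2*r**2 + r = r + 2*r**2)
d(C) = 1/(6 + C) (d(C) = 1/(C - 2*(1 + 2*(-2))) = 1/(C - 2*(1 - 4)) = 1/(C - 2*(-3)) = 1/(C + 6) = 1/(6 + C))
(-1*(-11) + d(B(3, 3)))**2 = (-1*(-11) + 1/(6 - 3))**2 = (11 + 1/3)**2 = (34/3)**2 = 1156/9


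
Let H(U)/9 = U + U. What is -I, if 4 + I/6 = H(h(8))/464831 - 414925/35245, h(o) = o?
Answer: 44296594590/468084817 ≈ 94.634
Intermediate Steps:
H(U) = 18*U (H(U) = 9*(U + U) = 9*(2*U) = 18*U)
I = -44296594590/468084817 (I = -24 + 6*((18*8)/464831 - 414925/35245) = -24 + 6*(144*(1/464831) - 414925*1/35245) = -24 + 6*(144/464831 - 11855/1007) = -24 + 6*(-5510426497/468084817) = -24 - 33062558982/468084817 = -44296594590/468084817 ≈ -94.634)
-I = -1*(-44296594590/468084817) = 44296594590/468084817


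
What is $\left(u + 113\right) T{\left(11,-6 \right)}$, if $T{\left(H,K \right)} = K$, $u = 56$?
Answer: $-1014$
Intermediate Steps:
$\left(u + 113\right) T{\left(11,-6 \right)} = \left(56 + 113\right) \left(-6\right) = 169 \left(-6\right) = -1014$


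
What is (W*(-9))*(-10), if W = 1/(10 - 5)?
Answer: 18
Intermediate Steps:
W = ⅕ (W = 1/5 = ⅕ ≈ 0.20000)
(W*(-9))*(-10) = ((⅕)*(-9))*(-10) = -9/5*(-10) = 18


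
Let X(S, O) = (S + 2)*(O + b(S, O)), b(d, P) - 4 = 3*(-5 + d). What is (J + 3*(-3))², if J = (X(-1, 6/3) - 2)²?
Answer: 34969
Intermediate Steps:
b(d, P) = -11 + 3*d (b(d, P) = 4 + 3*(-5 + d) = 4 + (-15 + 3*d) = -11 + 3*d)
X(S, O) = (2 + S)*(-11 + O + 3*S) (X(S, O) = (S + 2)*(O + (-11 + 3*S)) = (2 + S)*(-11 + O + 3*S))
J = 196 (J = ((-22 - 5*(-1) + 2*(6/3) + 3*(-1)² + (6/3)*(-1)) - 2)² = ((-22 + 5 + 2*(6*(⅓)) + 3*1 + (6*(⅓))*(-1)) - 2)² = ((-22 + 5 + 2*2 + 3 + 2*(-1)) - 2)² = ((-22 + 5 + 4 + 3 - 2) - 2)² = (-12 - 2)² = (-14)² = 196)
(J + 3*(-3))² = (196 + 3*(-3))² = (196 - 9)² = 187² = 34969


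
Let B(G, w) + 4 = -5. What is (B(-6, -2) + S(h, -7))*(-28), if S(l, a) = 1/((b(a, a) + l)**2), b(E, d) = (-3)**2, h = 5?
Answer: 1763/7 ≈ 251.86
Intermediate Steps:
B(G, w) = -9 (B(G, w) = -4 - 5 = -9)
b(E, d) = 9
S(l, a) = (9 + l)**(-2) (S(l, a) = 1/((9 + l)**2) = (9 + l)**(-2))
(B(-6, -2) + S(h, -7))*(-28) = (-9 + (9 + 5)**(-2))*(-28) = (-9 + 14**(-2))*(-28) = (-9 + 1/196)*(-28) = -1763/196*(-28) = 1763/7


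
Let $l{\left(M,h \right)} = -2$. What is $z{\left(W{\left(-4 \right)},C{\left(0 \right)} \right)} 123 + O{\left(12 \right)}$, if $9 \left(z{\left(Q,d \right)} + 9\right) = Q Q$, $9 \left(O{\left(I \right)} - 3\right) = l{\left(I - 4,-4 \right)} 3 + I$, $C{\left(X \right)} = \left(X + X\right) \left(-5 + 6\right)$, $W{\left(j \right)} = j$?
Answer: $- \frac{2654}{3} \approx -884.67$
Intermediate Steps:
$C{\left(X \right)} = 2 X$ ($C{\left(X \right)} = 2 X 1 = 2 X$)
$O{\left(I \right)} = \frac{7}{3} + \frac{I}{9}$ ($O{\left(I \right)} = 3 + \frac{\left(-2\right) 3 + I}{9} = 3 + \frac{-6 + I}{9} = 3 + \left(- \frac{2}{3} + \frac{I}{9}\right) = \frac{7}{3} + \frac{I}{9}$)
$z{\left(Q,d \right)} = -9 + \frac{Q^{2}}{9}$ ($z{\left(Q,d \right)} = -9 + \frac{Q Q}{9} = -9 + \frac{Q^{2}}{9}$)
$z{\left(W{\left(-4 \right)},C{\left(0 \right)} \right)} 123 + O{\left(12 \right)} = \left(-9 + \frac{\left(-4\right)^{2}}{9}\right) 123 + \left(\frac{7}{3} + \frac{1}{9} \cdot 12\right) = \left(-9 + \frac{1}{9} \cdot 16\right) 123 + \left(\frac{7}{3} + \frac{4}{3}\right) = \left(-9 + \frac{16}{9}\right) 123 + \frac{11}{3} = \left(- \frac{65}{9}\right) 123 + \frac{11}{3} = - \frac{2665}{3} + \frac{11}{3} = - \frac{2654}{3}$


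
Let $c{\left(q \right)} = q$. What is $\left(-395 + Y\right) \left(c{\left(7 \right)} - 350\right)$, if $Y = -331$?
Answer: $249018$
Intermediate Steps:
$\left(-395 + Y\right) \left(c{\left(7 \right)} - 350\right) = \left(-395 - 331\right) \left(7 - 350\right) = \left(-726\right) \left(-343\right) = 249018$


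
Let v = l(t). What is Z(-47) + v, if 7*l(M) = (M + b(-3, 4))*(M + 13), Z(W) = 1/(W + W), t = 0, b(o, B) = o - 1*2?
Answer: -6117/658 ≈ -9.2964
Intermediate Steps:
b(o, B) = -2 + o (b(o, B) = o - 2 = -2 + o)
Z(W) = 1/(2*W)
l(M) = (-5 + M)*(13 + M)/7 (l(M) = ((M + (-2 - 3))*(M + 13))/7 = ((M - 5)*(13 + M))/7 = ((-5 + M)*(13 + M))/7 = (-5 + M)*(13 + M)/7)
v = -65/7 (v = -65/7 + (⅐)*0² + (8/7)*0 = -65/7 + (⅐)*0 + 0 = -65/7 + 0 + 0 = -65/7 ≈ -9.2857)
Z(-47) + v = (½)/(-47) - 65/7 = (½)*(-1/47) - 65/7 = -1/94 - 65/7 = -6117/658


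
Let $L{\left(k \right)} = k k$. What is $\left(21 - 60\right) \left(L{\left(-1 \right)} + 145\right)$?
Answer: $-5694$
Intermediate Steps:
$L{\left(k \right)} = k^{2}$
$\left(21 - 60\right) \left(L{\left(-1 \right)} + 145\right) = \left(21 - 60\right) \left(\left(-1\right)^{2} + 145\right) = \left(21 - 60\right) \left(1 + 145\right) = \left(-39\right) 146 = -5694$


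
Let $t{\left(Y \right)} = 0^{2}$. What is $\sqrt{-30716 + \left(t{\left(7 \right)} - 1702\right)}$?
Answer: $3 i \sqrt{3602} \approx 180.05 i$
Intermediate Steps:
$t{\left(Y \right)} = 0$
$\sqrt{-30716 + \left(t{\left(7 \right)} - 1702\right)} = \sqrt{-30716 + \left(0 - 1702\right)} = \sqrt{-30716 - 1702} = \sqrt{-32418} = 3 i \sqrt{3602}$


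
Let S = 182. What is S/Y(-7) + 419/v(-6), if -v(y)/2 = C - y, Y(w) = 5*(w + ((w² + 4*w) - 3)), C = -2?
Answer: -21589/440 ≈ -49.066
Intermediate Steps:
Y(w) = -15 + 5*w² + 25*w (Y(w) = 5*(w + (-3 + w² + 4*w)) = 5*(-3 + w² + 5*w) = -15 + 5*w² + 25*w)
v(y) = 4 + 2*y (v(y) = -2*(-2 - y) = 4 + 2*y)
S/Y(-7) + 419/v(-6) = 182/(-15 + 5*(-7)² + 25*(-7)) + 419/(4 + 2*(-6)) = 182/(-15 + 5*49 - 175) + 419/(4 - 12) = 182/(-15 + 245 - 175) + 419/(-8) = 182/55 + 419*(-⅛) = 182*(1/55) - 419/8 = 182/55 - 419/8 = -21589/440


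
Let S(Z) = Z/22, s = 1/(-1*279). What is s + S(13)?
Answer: 3605/6138 ≈ 0.58733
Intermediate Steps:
s = -1/279 (s = 1/(-279) = -1/279 ≈ -0.0035842)
S(Z) = Z/22 (S(Z) = Z*(1/22) = Z/22)
s + S(13) = -1/279 + (1/22)*13 = -1/279 + 13/22 = 3605/6138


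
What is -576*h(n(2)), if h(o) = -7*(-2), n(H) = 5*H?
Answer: -8064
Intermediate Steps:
h(o) = 14
-576*h(n(2)) = -576*14 = -8064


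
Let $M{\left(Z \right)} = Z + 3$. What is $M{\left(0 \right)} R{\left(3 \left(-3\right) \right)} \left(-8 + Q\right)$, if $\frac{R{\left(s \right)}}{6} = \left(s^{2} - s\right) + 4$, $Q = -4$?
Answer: $-20304$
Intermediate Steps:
$M{\left(Z \right)} = 3 + Z$
$R{\left(s \right)} = 24 - 6 s + 6 s^{2}$ ($R{\left(s \right)} = 6 \left(\left(s^{2} - s\right) + 4\right) = 6 \left(4 + s^{2} - s\right) = 24 - 6 s + 6 s^{2}$)
$M{\left(0 \right)} R{\left(3 \left(-3\right) \right)} \left(-8 + Q\right) = \left(3 + 0\right) \left(24 - 6 \cdot 3 \left(-3\right) + 6 \left(3 \left(-3\right)\right)^{2}\right) \left(-8 - 4\right) = 3 \left(24 - -54 + 6 \left(-9\right)^{2}\right) \left(-12\right) = 3 \left(24 + 54 + 6 \cdot 81\right) \left(-12\right) = 3 \left(24 + 54 + 486\right) \left(-12\right) = 3 \cdot 564 \left(-12\right) = 1692 \left(-12\right) = -20304$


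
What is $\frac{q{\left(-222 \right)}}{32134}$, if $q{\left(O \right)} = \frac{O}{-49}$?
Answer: $\frac{111}{787283} \approx 0.00014099$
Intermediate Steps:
$q{\left(O \right)} = - \frac{O}{49}$ ($q{\left(O \right)} = O \left(- \frac{1}{49}\right) = - \frac{O}{49}$)
$\frac{q{\left(-222 \right)}}{32134} = \frac{\left(- \frac{1}{49}\right) \left(-222\right)}{32134} = \frac{222}{49} \cdot \frac{1}{32134} = \frac{111}{787283}$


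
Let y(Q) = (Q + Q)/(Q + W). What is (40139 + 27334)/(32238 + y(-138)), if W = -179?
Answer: 7129647/3406574 ≈ 2.0929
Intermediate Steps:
y(Q) = 2*Q/(-179 + Q) (y(Q) = (Q + Q)/(Q - 179) = (2*Q)/(-179 + Q) = 2*Q/(-179 + Q))
(40139 + 27334)/(32238 + y(-138)) = (40139 + 27334)/(32238 + 2*(-138)/(-179 - 138)) = 67473/(32238 + 2*(-138)/(-317)) = 67473/(32238 + 2*(-138)*(-1/317)) = 67473/(32238 + 276/317) = 67473/(10219722/317) = 67473*(317/10219722) = 7129647/3406574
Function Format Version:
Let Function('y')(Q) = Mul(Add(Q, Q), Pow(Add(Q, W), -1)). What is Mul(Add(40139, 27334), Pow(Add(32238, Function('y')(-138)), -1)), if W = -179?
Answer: Rational(7129647, 3406574) ≈ 2.0929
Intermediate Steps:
Function('y')(Q) = Mul(2, Q, Pow(Add(-179, Q), -1)) (Function('y')(Q) = Mul(Add(Q, Q), Pow(Add(Q, -179), -1)) = Mul(Mul(2, Q), Pow(Add(-179, Q), -1)) = Mul(2, Q, Pow(Add(-179, Q), -1)))
Mul(Add(40139, 27334), Pow(Add(32238, Function('y')(-138)), -1)) = Mul(Add(40139, 27334), Pow(Add(32238, Mul(2, -138, Pow(Add(-179, -138), -1))), -1)) = Mul(67473, Pow(Add(32238, Mul(2, -138, Pow(-317, -1))), -1)) = Mul(67473, Pow(Add(32238, Mul(2, -138, Rational(-1, 317))), -1)) = Mul(67473, Pow(Add(32238, Rational(276, 317)), -1)) = Mul(67473, Pow(Rational(10219722, 317), -1)) = Mul(67473, Rational(317, 10219722)) = Rational(7129647, 3406574)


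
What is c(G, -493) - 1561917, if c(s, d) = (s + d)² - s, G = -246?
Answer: -1015550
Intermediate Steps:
c(s, d) = (d + s)² - s
c(G, -493) - 1561917 = ((-493 - 246)² - 1*(-246)) - 1561917 = ((-739)² + 246) - 1561917 = (546121 + 246) - 1561917 = 546367 - 1561917 = -1015550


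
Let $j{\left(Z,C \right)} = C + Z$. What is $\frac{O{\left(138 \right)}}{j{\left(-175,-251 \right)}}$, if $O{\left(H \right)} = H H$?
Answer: $- \frac{3174}{71} \approx -44.704$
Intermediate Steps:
$O{\left(H \right)} = H^{2}$
$\frac{O{\left(138 \right)}}{j{\left(-175,-251 \right)}} = \frac{138^{2}}{-251 - 175} = \frac{19044}{-426} = 19044 \left(- \frac{1}{426}\right) = - \frac{3174}{71}$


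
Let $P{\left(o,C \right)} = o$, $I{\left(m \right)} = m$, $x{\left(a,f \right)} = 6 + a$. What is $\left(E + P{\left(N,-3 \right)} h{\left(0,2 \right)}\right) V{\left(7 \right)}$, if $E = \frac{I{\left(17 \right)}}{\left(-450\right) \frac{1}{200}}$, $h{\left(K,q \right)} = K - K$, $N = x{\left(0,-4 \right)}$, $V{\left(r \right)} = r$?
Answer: $- \frac{476}{9} \approx -52.889$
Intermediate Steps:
$N = 6$ ($N = 6 + 0 = 6$)
$h{\left(K,q \right)} = 0$
$E = - \frac{68}{9}$ ($E = \frac{17}{\left(-450\right) \frac{1}{200}} = \frac{17}{- \frac{9}{4}} = 17 \left(- \frac{4}{9}\right) = - \frac{68}{9} \approx -7.5556$)
$\left(E + P{\left(N,-3 \right)} h{\left(0,2 \right)}\right) V{\left(7 \right)} = \left(- \frac{68}{9} + 6 \cdot 0\right) 7 = \left(- \frac{68}{9} + 0\right) 7 = \left(- \frac{68}{9}\right) 7 = - \frac{476}{9}$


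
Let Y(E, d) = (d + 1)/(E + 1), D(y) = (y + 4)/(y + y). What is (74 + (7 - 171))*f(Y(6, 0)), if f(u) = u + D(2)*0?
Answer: -90/7 ≈ -12.857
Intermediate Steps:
D(y) = (4 + y)/(2*y) (D(y) = (4 + y)/((2*y)) = (4 + y)*(1/(2*y)) = (4 + y)/(2*y))
Y(E, d) = (1 + d)/(1 + E)
f(u) = u (f(u) = u + ((½)*(4 + 2)/2)*0 = u + ((½)*(½)*6)*0 = u + (3/2)*0 = u + 0 = u)
(74 + (7 - 171))*f(Y(6, 0)) = (74 + (7 - 171))*((1 + 0)/(1 + 6)) = (74 - 164)*(1/7) = -90/7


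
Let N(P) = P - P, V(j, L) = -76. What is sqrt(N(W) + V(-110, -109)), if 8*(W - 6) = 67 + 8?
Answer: 2*I*sqrt(19) ≈ 8.7178*I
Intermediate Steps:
W = 123/8 (W = 6 + (67 + 8)/8 = 6 + (1/8)*75 = 6 + 75/8 = 123/8 ≈ 15.375)
N(P) = 0
sqrt(N(W) + V(-110, -109)) = sqrt(0 - 76) = sqrt(-76) = 2*I*sqrt(19)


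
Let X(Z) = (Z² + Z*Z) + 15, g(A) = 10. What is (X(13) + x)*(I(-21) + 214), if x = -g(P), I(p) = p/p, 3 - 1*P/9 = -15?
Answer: 73745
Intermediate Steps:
P = 162 (P = 27 - 9*(-15) = 27 + 135 = 162)
I(p) = 1
X(Z) = 15 + 2*Z² (X(Z) = (Z² + Z²) + 15 = 2*Z² + 15 = 15 + 2*Z²)
x = -10 (x = -1*10 = -10)
(X(13) + x)*(I(-21) + 214) = ((15 + 2*13²) - 10)*(1 + 214) = ((15 + 2*169) - 10)*215 = ((15 + 338) - 10)*215 = (353 - 10)*215 = 343*215 = 73745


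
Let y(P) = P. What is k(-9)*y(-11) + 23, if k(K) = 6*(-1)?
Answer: 89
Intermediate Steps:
k(K) = -6
k(-9)*y(-11) + 23 = -6*(-11) + 23 = 66 + 23 = 89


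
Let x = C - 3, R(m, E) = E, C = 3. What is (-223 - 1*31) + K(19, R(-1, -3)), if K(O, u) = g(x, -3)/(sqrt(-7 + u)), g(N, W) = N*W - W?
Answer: -254 - 3*I*sqrt(10)/10 ≈ -254.0 - 0.94868*I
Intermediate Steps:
x = 0 (x = 3 - 3 = 0)
g(N, W) = -W + N*W
K(O, u) = 3/sqrt(-7 + u) (K(O, u) = (-3*(-1 + 0))/(sqrt(-7 + u)) = (-3*(-1))/sqrt(-7 + u) = 3/sqrt(-7 + u))
(-223 - 1*31) + K(19, R(-1, -3)) = (-223 - 1*31) + 3/sqrt(-7 - 3) = (-223 - 31) + 3/sqrt(-10) = -254 + 3*(-I*sqrt(10)/10) = -254 - 3*I*sqrt(10)/10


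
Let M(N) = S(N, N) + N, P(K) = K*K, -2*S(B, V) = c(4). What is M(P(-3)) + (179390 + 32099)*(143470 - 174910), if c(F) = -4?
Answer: -6649214149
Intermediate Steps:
S(B, V) = 2 (S(B, V) = -½*(-4) = 2)
P(K) = K²
M(N) = 2 + N
M(P(-3)) + (179390 + 32099)*(143470 - 174910) = (2 + (-3)²) + (179390 + 32099)*(143470 - 174910) = (2 + 9) + 211489*(-31440) = 11 - 6649214160 = -6649214149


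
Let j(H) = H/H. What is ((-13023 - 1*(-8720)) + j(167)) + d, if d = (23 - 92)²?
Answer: 459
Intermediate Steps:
d = 4761 (d = (-69)² = 4761)
j(H) = 1
((-13023 - 1*(-8720)) + j(167)) + d = ((-13023 - 1*(-8720)) + 1) + 4761 = ((-13023 + 8720) + 1) + 4761 = (-4303 + 1) + 4761 = -4302 + 4761 = 459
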